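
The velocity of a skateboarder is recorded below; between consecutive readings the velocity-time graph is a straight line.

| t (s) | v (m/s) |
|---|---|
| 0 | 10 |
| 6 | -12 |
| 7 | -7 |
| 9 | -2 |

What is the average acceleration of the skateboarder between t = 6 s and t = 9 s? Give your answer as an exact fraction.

Average acceleration = Δv/Δt = (-2 − -12)/(9 − 6) = 10/3 m/s².

10/3 m/s²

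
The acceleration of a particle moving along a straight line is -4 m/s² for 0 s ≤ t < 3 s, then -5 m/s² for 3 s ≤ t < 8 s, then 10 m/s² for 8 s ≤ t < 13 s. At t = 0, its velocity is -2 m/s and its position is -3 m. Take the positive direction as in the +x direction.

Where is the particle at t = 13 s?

On each constant-a segment, Δv = aΔt and Δx = v₀Δt + ½aΔt²; chain segment to segment.
0–3 s: v starts -2 m/s; Δx = -2·3 + ½·-4·3² = -24 m; v ends -14 m/s.
3–8 s: v starts -14 m/s; Δx = -14·5 + ½·-5·5² = -132.5 m; v ends -39 m/s.
8–13 s: v starts -39 m/s; Δx = -39·5 + ½·10·5² = -70 m; v ends 11 m/s.
x(13) = -3 + Σ Δx = -229.5 m.

-229.5 m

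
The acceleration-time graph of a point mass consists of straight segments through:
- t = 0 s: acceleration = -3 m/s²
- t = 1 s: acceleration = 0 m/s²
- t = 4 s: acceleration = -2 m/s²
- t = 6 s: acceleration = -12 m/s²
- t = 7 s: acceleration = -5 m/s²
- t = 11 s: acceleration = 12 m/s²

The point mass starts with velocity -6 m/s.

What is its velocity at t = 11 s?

-19 m/s

Δv equals the area under the a-t graph; then v = v₀ + Δv.
0–1 s: ½(-3 + 0)(1) = -1.5 m/s
1–4 s: ½(0 + -2)(3) = -3 m/s
4–6 s: ½(-2 + -12)(2) = -14 m/s
6–7 s: ½(-12 + -5)(1) = -8.5 m/s
7–11 s: ½(-5 + 12)(4) = 14 m/s
Δv = -13 m/s, so v(11) = -6 + (-13) = -19 m/s.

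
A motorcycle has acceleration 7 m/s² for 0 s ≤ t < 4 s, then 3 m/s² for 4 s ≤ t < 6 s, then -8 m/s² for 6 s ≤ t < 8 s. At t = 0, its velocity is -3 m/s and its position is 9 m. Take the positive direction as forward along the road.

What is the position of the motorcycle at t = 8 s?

On each constant-a segment, Δv = aΔt and Δx = v₀Δt + ½aΔt²; chain segment to segment.
0–4 s: v starts -3 m/s; Δx = -3·4 + ½·7·4² = 44 m; v ends 25 m/s.
4–6 s: v starts 25 m/s; Δx = 25·2 + ½·3·2² = 56 m; v ends 31 m/s.
6–8 s: v starts 31 m/s; Δx = 31·2 + ½·-8·2² = 46 m; v ends 15 m/s.
x(8) = 9 + Σ Δx = 155 m.

155 m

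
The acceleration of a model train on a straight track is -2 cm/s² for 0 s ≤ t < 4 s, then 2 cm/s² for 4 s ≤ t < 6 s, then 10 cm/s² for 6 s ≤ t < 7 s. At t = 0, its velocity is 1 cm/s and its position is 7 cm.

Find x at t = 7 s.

-13 cm

On each constant-a segment, Δv = aΔt and Δx = v₀Δt + ½aΔt²; chain segment to segment.
0–4 s: v starts 1 cm/s; Δx = 1·4 + ½·-2·4² = -12 cm; v ends -7 cm/s.
4–6 s: v starts -7 cm/s; Δx = -7·2 + ½·2·2² = -10 cm; v ends -3 cm/s.
6–7 s: v starts -3 cm/s; Δx = -3·1 + ½·10·1² = 2 cm; v ends 7 cm/s.
x(7) = 7 + Σ Δx = -13 cm.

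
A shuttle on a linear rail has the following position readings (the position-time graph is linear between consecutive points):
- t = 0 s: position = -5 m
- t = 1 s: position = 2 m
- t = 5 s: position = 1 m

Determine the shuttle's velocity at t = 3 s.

Velocity is the slope of the x-t graph on 1–5 s: (1 − 2)/(5 − 1) = -0.25 m/s.

-0.25 m/s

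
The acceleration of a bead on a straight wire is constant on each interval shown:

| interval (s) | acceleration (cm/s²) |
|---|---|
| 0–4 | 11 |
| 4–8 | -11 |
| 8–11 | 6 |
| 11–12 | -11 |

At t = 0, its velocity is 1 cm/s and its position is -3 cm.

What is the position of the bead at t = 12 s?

On each constant-a segment, Δv = aΔt and Δx = v₀Δt + ½aΔt²; chain segment to segment.
0–4 s: v starts 1 cm/s; Δx = 1·4 + ½·11·4² = 92 cm; v ends 45 cm/s.
4–8 s: v starts 45 cm/s; Δx = 45·4 + ½·-11·4² = 92 cm; v ends 1 cm/s.
8–11 s: v starts 1 cm/s; Δx = 1·3 + ½·6·3² = 30 cm; v ends 19 cm/s.
11–12 s: v starts 19 cm/s; Δx = 19·1 + ½·-11·1² = 13.5 cm; v ends 8 cm/s.
x(12) = -3 + Σ Δx = 224.5 cm.

224.5 cm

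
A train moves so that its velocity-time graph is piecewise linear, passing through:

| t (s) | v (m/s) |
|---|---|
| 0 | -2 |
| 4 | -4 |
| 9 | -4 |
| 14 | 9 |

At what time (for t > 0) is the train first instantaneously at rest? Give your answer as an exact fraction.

v changes sign on 9–14 s (from -4 to 9); the graph is linear there, so v = 0 at t = 9 + (4)·(14 − 9)/(9 − -4) = 137/13 s.

t = 137/13 s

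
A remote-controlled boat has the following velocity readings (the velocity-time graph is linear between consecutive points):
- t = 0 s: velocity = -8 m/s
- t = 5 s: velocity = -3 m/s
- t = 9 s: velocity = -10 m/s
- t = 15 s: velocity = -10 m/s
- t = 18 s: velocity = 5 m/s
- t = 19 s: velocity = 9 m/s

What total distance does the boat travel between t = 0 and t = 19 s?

133 m

Distance (not displacement) is the total path length: add the absolute areas under v-t.
0–5 s: |½(-8 + -3)(5)| = 27.5 m
5–9 s: |½(-3 + -10)(4)| = 26 m
9–15 s: |-10| × 6 = 60 m
15–18 s: v = 0 at t = 17 s; triangle areas 10 + 2.5 = 12.5 m
18–19 s: |½(5 + 9)(1)| = 7 m
Total distance = 133 m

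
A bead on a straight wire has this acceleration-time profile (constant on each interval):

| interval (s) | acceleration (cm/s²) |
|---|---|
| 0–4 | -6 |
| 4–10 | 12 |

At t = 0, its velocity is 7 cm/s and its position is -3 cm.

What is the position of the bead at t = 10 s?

On each constant-a segment, Δv = aΔt and Δx = v₀Δt + ½aΔt²; chain segment to segment.
0–4 s: v starts 7 cm/s; Δx = 7·4 + ½·-6·4² = -20 cm; v ends -17 cm/s.
4–10 s: v starts -17 cm/s; Δx = -17·6 + ½·12·6² = 114 cm; v ends 55 cm/s.
x(10) = -3 + Σ Δx = 91 cm.

91 cm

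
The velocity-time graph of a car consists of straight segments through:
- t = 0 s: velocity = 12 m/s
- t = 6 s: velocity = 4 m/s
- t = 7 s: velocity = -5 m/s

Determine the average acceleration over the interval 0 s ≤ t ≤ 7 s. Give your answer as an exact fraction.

-17/7 m/s²

Average acceleration = Δv/Δt = (-5 − 12)/(7 − 0) = -17/7 m/s².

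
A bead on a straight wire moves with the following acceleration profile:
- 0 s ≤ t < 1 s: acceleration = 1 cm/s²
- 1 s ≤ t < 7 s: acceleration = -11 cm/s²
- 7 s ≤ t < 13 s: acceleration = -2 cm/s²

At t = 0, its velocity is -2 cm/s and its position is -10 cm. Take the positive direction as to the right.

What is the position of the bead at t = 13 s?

-653.5 cm

On each constant-a segment, Δv = aΔt and Δx = v₀Δt + ½aΔt²; chain segment to segment.
0–1 s: v starts -2 cm/s; Δx = -2·1 + ½·1·1² = -1.5 cm; v ends -1 cm/s.
1–7 s: v starts -1 cm/s; Δx = -1·6 + ½·-11·6² = -204 cm; v ends -67 cm/s.
7–13 s: v starts -67 cm/s; Δx = -67·6 + ½·-2·6² = -438 cm; v ends -79 cm/s.
x(13) = -10 + Σ Δx = -653.5 cm.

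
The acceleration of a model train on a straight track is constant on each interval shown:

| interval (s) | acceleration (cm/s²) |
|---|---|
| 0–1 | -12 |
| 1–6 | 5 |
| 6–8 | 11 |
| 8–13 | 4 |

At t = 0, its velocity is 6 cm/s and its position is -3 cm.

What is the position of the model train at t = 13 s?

On each constant-a segment, Δv = aΔt and Δx = v₀Δt + ½aΔt²; chain segment to segment.
0–1 s: v starts 6 cm/s; Δx = 6·1 + ½·-12·1² = 0 cm; v ends -6 cm/s.
1–6 s: v starts -6 cm/s; Δx = -6·5 + ½·5·5² = 32.5 cm; v ends 19 cm/s.
6–8 s: v starts 19 cm/s; Δx = 19·2 + ½·11·2² = 60 cm; v ends 41 cm/s.
8–13 s: v starts 41 cm/s; Δx = 41·5 + ½·4·5² = 255 cm; v ends 61 cm/s.
x(13) = -3 + Σ Δx = 344.5 cm.

344.5 cm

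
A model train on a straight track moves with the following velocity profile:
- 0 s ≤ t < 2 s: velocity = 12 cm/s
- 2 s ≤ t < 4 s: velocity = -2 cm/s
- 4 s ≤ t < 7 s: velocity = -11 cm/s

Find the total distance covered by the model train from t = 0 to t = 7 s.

61 cm

Total distance travelled is ∫|v| dt — sum the magnitudes of each area piece.
0–2 s: |12| × 2 = 24 cm
2–4 s: |-2| × 2 = 4 cm
4–7 s: |-11| × 3 = 33 cm
Total distance = 61 cm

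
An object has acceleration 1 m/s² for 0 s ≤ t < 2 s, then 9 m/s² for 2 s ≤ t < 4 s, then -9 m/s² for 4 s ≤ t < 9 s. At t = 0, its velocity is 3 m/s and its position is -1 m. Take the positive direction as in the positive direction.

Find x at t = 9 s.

On each constant-a segment, Δv = aΔt and Δx = v₀Δt + ½aΔt²; chain segment to segment.
0–2 s: v starts 3 m/s; Δx = 3·2 + ½·1·2² = 8 m; v ends 5 m/s.
2–4 s: v starts 5 m/s; Δx = 5·2 + ½·9·2² = 28 m; v ends 23 m/s.
4–9 s: v starts 23 m/s; Δx = 23·5 + ½·-9·5² = 2.5 m; v ends -22 m/s.
x(9) = -1 + Σ Δx = 37.5 m.

37.5 m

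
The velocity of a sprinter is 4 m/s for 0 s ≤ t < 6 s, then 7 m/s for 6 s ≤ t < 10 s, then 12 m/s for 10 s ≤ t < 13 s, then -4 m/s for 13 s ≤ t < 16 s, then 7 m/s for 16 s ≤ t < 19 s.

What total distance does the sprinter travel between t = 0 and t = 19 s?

121 m

Total distance travelled is ∫|v| dt — sum the magnitudes of each area piece.
0–6 s: |4| × 6 = 24 m
6–10 s: |7| × 4 = 28 m
10–13 s: |12| × 3 = 36 m
13–16 s: |-4| × 3 = 12 m
16–19 s: |7| × 3 = 21 m
Total distance = 121 m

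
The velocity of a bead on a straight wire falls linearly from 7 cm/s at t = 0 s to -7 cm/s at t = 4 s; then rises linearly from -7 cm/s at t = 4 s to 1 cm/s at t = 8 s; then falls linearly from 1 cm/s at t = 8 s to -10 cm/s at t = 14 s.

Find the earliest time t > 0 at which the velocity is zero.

t = 2 s

v changes sign on 0–4 s (from 7 to -7); the graph is linear there, so v = 0 at t = 0 + (-7)·(4 − 0)/(-7 − 7) = 2 s.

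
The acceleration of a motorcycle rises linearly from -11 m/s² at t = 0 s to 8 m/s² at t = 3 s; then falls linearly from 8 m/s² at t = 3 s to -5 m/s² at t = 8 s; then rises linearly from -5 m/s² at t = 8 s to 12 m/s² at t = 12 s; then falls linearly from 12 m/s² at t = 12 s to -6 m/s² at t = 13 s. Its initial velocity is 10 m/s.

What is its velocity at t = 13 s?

Δv equals the area under the a-t graph; then v = v₀ + Δv.
0–3 s: ½(-11 + 8)(3) = -4.5 m/s
3–8 s: ½(8 + -5)(5) = 7.5 m/s
8–12 s: ½(-5 + 12)(4) = 14 m/s
12–13 s: ½(12 + -6)(1) = 3 m/s
Δv = 20 m/s, so v(13) = 10 + (20) = 30 m/s.

30 m/s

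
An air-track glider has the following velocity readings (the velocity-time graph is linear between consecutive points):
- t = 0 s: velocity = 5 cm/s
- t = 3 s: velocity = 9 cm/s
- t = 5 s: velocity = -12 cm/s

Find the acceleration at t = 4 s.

Acceleration is the slope of the v-t graph on 3–5 s: (-12 − 9)/(5 − 3) = -10.5 cm/s².

-10.5 cm/s²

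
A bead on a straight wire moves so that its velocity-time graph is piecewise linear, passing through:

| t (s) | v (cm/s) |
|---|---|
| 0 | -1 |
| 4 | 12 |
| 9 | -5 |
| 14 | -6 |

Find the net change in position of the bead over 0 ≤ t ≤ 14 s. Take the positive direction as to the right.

Displacement is the signed area under the v-t curve.
0–4 s: ½(-1 + 12)(4) = 22 cm
4–9 s: ½(12 + -5)(5) = 17.5 cm
9–14 s: ½(-5 + -6)(5) = -27.5 cm
Net displacement = 12 cm

12 cm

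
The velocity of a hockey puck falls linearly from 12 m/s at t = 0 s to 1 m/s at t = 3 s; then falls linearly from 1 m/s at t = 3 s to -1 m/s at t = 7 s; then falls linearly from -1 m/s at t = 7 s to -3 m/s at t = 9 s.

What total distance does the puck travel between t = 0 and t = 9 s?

Total distance travelled is ∫|v| dt — sum the magnitudes of each area piece.
0–3 s: |½(12 + 1)(3)| = 19.5 m
3–7 s: v = 0 at t = 5 s; triangle areas 1 + 1 = 2 m
7–9 s: |½(-1 + -3)(2)| = 4 m
Total distance = 25.5 m

25.5 m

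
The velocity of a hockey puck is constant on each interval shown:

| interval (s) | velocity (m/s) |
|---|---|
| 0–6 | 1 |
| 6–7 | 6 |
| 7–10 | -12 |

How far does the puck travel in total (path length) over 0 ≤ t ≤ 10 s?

48 m

Total distance travelled is ∫|v| dt — sum the magnitudes of each area piece.
0–6 s: |1| × 6 = 6 m
6–7 s: |6| × 1 = 6 m
7–10 s: |-12| × 3 = 36 m
Total distance = 48 m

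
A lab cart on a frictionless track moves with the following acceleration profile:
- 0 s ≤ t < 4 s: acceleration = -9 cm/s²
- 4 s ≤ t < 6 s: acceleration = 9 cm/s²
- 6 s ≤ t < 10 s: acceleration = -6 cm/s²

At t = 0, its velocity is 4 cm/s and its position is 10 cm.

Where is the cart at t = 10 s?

On each constant-a segment, Δv = aΔt and Δx = v₀Δt + ½aΔt²; chain segment to segment.
0–4 s: v starts 4 cm/s; Δx = 4·4 + ½·-9·4² = -56 cm; v ends -32 cm/s.
4–6 s: v starts -32 cm/s; Δx = -32·2 + ½·9·2² = -46 cm; v ends -14 cm/s.
6–10 s: v starts -14 cm/s; Δx = -14·4 + ½·-6·4² = -104 cm; v ends -38 cm/s.
x(10) = 10 + Σ Δx = -196 cm.

-196 cm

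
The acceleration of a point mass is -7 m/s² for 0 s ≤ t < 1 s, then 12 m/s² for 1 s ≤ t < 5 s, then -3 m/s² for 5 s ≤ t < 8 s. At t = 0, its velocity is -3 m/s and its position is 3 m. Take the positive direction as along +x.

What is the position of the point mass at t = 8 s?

On each constant-a segment, Δv = aΔt and Δx = v₀Δt + ½aΔt²; chain segment to segment.
0–1 s: v starts -3 m/s; Δx = -3·1 + ½·-7·1² = -6.5 m; v ends -10 m/s.
1–5 s: v starts -10 m/s; Δx = -10·4 + ½·12·4² = 56 m; v ends 38 m/s.
5–8 s: v starts 38 m/s; Δx = 38·3 + ½·-3·3² = 100.5 m; v ends 29 m/s.
x(8) = 3 + Σ Δx = 153 m.

153 m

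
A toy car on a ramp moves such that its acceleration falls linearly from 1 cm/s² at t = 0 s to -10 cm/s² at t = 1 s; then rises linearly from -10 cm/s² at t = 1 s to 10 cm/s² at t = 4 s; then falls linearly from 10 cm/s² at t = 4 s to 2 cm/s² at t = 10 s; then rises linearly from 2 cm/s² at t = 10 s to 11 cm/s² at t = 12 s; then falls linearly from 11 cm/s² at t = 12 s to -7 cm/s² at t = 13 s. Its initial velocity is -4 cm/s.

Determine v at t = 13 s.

Δv equals the area under the a-t graph; then v = v₀ + Δv.
0–1 s: ½(1 + -10)(1) = -4.5 cm/s
1–4 s: ½(-10 + 10)(3) = 0 cm/s
4–10 s: ½(10 + 2)(6) = 36 cm/s
10–12 s: ½(2 + 11)(2) = 13 cm/s
12–13 s: ½(11 + -7)(1) = 2 cm/s
Δv = 46.5 cm/s, so v(13) = -4 + (46.5) = 42.5 cm/s.

42.5 cm/s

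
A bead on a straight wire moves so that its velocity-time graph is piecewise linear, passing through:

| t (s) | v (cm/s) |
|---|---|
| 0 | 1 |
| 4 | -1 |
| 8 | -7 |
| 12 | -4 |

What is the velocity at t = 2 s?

0 cm/s

On 0–4 s the graph is linear from 1 to -1 cm/s: v(2) = 1 + (-1 − 1)·(2 − 0)/(4 − 0) = 0 cm/s.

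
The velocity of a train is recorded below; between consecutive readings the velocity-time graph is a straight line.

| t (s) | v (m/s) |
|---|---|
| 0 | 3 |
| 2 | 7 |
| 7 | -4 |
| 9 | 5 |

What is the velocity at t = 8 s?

On 7–9 s the graph is linear from -4 to 5 m/s: v(8) = -4 + (5 − -4)·(8 − 7)/(9 − 7) = 0.5 m/s.

0.5 m/s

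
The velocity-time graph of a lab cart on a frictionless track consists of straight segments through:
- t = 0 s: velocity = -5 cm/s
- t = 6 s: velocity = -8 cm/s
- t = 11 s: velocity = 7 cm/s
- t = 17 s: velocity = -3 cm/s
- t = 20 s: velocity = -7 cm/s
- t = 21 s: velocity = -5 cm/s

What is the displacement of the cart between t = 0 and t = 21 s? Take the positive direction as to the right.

Displacement is the signed area under the v-t curve.
0–6 s: ½(-5 + -8)(6) = -39 cm
6–11 s: ½(-8 + 7)(5) = -2.5 cm
11–17 s: ½(7 + -3)(6) = 12 cm
17–20 s: ½(-3 + -7)(3) = -15 cm
20–21 s: ½(-7 + -5)(1) = -6 cm
Net displacement = -50.5 cm

-50.5 cm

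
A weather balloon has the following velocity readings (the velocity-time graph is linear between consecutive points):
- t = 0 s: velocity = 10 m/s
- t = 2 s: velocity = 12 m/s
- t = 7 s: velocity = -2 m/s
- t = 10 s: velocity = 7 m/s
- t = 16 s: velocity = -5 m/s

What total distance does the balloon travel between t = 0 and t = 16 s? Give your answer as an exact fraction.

Distance (not displacement) is the total path length: add the absolute areas under v-t.
0–2 s: |½(10 + 12)(2)| = 22 m
2–7 s: v = 0 at t = 44/7 s; triangle areas 180/7 + 5/7 = 185/7 m
7–10 s: v = 0 at t = 23/3 s; triangle areas 2/3 + 49/6 = 53/6 m
10–16 s: v = 0 at t = 13.5 s; triangle areas 12.25 + 6.25 = 18.5 m
Total distance = 1591/21 m

1591/21 m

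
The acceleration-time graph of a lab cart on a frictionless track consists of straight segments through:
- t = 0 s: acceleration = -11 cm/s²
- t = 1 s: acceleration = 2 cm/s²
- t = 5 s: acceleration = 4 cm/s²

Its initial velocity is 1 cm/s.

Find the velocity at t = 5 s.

8.5 cm/s

Δv equals the area under the a-t graph; then v = v₀ + Δv.
0–1 s: ½(-11 + 2)(1) = -4.5 cm/s
1–5 s: ½(2 + 4)(4) = 12 cm/s
Δv = 7.5 cm/s, so v(5) = 1 + (7.5) = 8.5 cm/s.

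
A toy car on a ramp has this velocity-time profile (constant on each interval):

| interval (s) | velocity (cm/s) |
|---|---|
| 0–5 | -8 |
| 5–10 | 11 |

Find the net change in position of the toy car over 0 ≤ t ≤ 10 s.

Displacement is the signed area under the v-t curve.
0–5 s: -8 × 5 = -40 cm
5–10 s: 11 × 5 = 55 cm
Net displacement = 15 cm

15 cm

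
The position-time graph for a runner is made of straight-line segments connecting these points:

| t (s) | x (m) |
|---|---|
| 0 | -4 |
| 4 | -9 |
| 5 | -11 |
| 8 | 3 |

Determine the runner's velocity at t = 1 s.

-1.25 m/s

Velocity is the slope of the x-t graph on 0–4 s: (-9 − -4)/(4 − 0) = -1.25 m/s.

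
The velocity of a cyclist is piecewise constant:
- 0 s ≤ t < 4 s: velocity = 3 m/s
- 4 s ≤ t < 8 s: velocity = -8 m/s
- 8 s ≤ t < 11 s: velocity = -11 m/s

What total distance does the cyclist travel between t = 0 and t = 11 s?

77 m

Total distance travelled is ∫|v| dt — sum the magnitudes of each area piece.
0–4 s: |3| × 4 = 12 m
4–8 s: |-8| × 4 = 32 m
8–11 s: |-11| × 3 = 33 m
Total distance = 77 m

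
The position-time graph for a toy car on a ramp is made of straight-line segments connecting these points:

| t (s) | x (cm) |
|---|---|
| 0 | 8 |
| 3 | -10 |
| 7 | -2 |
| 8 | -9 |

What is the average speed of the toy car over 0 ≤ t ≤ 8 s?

Average speed = (total path length)/(elapsed time); on a piecewise-linear x-t graph the path length is Σ|Δx|.
0–3 s: |Δx| = |-10 − 8| = 18 cm
3–7 s: |Δx| = |-2 − -10| = 8 cm
7–8 s: |Δx| = |-9 − -2| = 7 cm
Total path = 33 cm; average speed = 33/8 = 4.125 cm/s.

4.125 cm/s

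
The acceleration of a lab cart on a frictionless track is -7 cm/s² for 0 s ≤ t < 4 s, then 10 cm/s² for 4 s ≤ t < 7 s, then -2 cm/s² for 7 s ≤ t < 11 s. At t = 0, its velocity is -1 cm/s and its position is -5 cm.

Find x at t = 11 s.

On each constant-a segment, Δv = aΔt and Δx = v₀Δt + ½aΔt²; chain segment to segment.
0–4 s: v starts -1 cm/s; Δx = -1·4 + ½·-7·4² = -60 cm; v ends -29 cm/s.
4–7 s: v starts -29 cm/s; Δx = -29·3 + ½·10·3² = -42 cm; v ends 1 cm/s.
7–11 s: v starts 1 cm/s; Δx = 1·4 + ½·-2·4² = -12 cm; v ends -7 cm/s.
x(11) = -5 + Σ Δx = -119 cm.

-119 cm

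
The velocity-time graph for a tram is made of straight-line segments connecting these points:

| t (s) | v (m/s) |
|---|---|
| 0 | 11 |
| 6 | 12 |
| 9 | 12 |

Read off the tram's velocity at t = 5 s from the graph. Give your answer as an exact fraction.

On 0–6 s the graph is linear from 11 to 12 m/s: v(5) = 11 + (12 − 11)·(5 − 0)/(6 − 0) = 71/6 m/s.

71/6 m/s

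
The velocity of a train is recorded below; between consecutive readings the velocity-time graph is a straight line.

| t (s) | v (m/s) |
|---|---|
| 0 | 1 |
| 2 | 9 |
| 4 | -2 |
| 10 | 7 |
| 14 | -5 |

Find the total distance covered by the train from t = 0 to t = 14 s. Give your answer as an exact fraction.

525/11 m

Distance (not displacement) is the total path length: add the absolute areas under v-t.
0–2 s: |½(1 + 9)(2)| = 10 m
2–4 s: v = 0 at t = 40/11 s; triangle areas 81/11 + 4/11 = 85/11 m
4–10 s: v = 0 at t = 16/3 s; triangle areas 4/3 + 49/3 = 53/3 m
10–14 s: v = 0 at t = 37/3 s; triangle areas 49/6 + 25/6 = 37/3 m
Total distance = 525/11 m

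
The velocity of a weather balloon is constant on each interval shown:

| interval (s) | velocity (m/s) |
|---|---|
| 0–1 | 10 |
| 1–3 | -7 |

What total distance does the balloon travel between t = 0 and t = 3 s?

24 m

Distance (not displacement) is the total path length: add the absolute areas under v-t.
0–1 s: |10| × 1 = 10 m
1–3 s: |-7| × 2 = 14 m
Total distance = 24 m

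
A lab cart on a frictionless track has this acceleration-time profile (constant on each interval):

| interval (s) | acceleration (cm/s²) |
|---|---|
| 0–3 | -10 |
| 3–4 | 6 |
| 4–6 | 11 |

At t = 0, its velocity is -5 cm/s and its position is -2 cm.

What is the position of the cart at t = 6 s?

On each constant-a segment, Δv = aΔt and Δx = v₀Δt + ½aΔt²; chain segment to segment.
0–3 s: v starts -5 cm/s; Δx = -5·3 + ½·-10·3² = -60 cm; v ends -35 cm/s.
3–4 s: v starts -35 cm/s; Δx = -35·1 + ½·6·1² = -32 cm; v ends -29 cm/s.
4–6 s: v starts -29 cm/s; Δx = -29·2 + ½·11·2² = -36 cm; v ends -7 cm/s.
x(6) = -2 + Σ Δx = -130 cm.

-130 cm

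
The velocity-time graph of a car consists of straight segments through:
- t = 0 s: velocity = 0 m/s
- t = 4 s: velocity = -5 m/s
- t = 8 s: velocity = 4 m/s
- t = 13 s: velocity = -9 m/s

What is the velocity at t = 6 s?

-0.5 m/s

On 4–8 s the graph is linear from -5 to 4 m/s: v(6) = -5 + (4 − -5)·(6 − 4)/(8 − 4) = -0.5 m/s.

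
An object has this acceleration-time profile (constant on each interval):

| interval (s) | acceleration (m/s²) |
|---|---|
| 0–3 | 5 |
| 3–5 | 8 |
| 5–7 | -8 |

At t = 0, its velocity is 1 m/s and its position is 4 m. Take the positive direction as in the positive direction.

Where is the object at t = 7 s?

On each constant-a segment, Δv = aΔt and Δx = v₀Δt + ½aΔt²; chain segment to segment.
0–3 s: v starts 1 m/s; Δx = 1·3 + ½·5·3² = 25.5 m; v ends 16 m/s.
3–5 s: v starts 16 m/s; Δx = 16·2 + ½·8·2² = 48 m; v ends 32 m/s.
5–7 s: v starts 32 m/s; Δx = 32·2 + ½·-8·2² = 48 m; v ends 16 m/s.
x(7) = 4 + Σ Δx = 125.5 m.

125.5 m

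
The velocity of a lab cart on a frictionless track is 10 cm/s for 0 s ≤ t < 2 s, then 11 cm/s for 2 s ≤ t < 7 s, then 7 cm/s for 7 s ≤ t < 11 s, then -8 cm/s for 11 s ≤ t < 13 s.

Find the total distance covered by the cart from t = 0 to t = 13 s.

119 cm

Total distance travelled is ∫|v| dt — sum the magnitudes of each area piece.
0–2 s: |10| × 2 = 20 cm
2–7 s: |11| × 5 = 55 cm
7–11 s: |7| × 4 = 28 cm
11–13 s: |-8| × 2 = 16 cm
Total distance = 119 cm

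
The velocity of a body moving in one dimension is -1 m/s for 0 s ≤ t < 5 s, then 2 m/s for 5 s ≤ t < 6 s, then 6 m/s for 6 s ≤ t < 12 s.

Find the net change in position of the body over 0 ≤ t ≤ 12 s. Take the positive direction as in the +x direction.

33 m

Net displacement equals the area under the velocity-time graph (areas below the axis count negative).
0–5 s: -1 × 5 = -5 m
5–6 s: 2 × 1 = 2 m
6–12 s: 6 × 6 = 36 m
Net displacement = 33 m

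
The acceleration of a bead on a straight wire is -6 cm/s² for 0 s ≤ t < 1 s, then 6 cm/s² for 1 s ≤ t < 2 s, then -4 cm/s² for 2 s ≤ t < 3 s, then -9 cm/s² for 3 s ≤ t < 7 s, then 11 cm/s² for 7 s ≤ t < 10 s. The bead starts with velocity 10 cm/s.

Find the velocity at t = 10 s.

3 cm/s

Δv equals the area under the a-t graph; then v = v₀ + Δv.
0–1 s: -6 × 1 = -6 cm/s
1–2 s: 6 × 1 = 6 cm/s
2–3 s: -4 × 1 = -4 cm/s
3–7 s: -9 × 4 = -36 cm/s
7–10 s: 11 × 3 = 33 cm/s
Δv = -7 cm/s, so v(10) = 10 + (-7) = 3 cm/s.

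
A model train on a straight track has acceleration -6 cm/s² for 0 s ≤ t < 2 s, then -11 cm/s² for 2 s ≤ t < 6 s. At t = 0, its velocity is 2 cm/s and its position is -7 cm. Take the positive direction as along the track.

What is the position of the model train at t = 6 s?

-143 cm

On each constant-a segment, Δv = aΔt and Δx = v₀Δt + ½aΔt²; chain segment to segment.
0–2 s: v starts 2 cm/s; Δx = 2·2 + ½·-6·2² = -8 cm; v ends -10 cm/s.
2–6 s: v starts -10 cm/s; Δx = -10·4 + ½·-11·4² = -128 cm; v ends -54 cm/s.
x(6) = -7 + Σ Δx = -143 cm.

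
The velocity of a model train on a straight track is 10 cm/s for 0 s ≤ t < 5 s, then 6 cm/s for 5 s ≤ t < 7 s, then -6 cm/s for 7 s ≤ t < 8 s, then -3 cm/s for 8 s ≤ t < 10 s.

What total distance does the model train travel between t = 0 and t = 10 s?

Total distance travelled is ∫|v| dt — sum the magnitudes of each area piece.
0–5 s: |10| × 5 = 50 cm
5–7 s: |6| × 2 = 12 cm
7–8 s: |-6| × 1 = 6 cm
8–10 s: |-3| × 2 = 6 cm
Total distance = 74 cm

74 cm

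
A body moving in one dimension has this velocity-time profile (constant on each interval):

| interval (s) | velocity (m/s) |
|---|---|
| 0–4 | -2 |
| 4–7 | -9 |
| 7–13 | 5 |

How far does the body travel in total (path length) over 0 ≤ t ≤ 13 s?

Total distance travelled is ∫|v| dt — sum the magnitudes of each area piece.
0–4 s: |-2| × 4 = 8 m
4–7 s: |-9| × 3 = 27 m
7–13 s: |5| × 6 = 30 m
Total distance = 65 m

65 m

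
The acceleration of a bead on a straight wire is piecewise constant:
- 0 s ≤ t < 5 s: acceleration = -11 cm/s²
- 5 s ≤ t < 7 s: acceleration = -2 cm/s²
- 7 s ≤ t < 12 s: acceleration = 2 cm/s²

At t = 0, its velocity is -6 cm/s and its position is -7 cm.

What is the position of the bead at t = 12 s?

-600.5 cm

On each constant-a segment, Δv = aΔt and Δx = v₀Δt + ½aΔt²; chain segment to segment.
0–5 s: v starts -6 cm/s; Δx = -6·5 + ½·-11·5² = -167.5 cm; v ends -61 cm/s.
5–7 s: v starts -61 cm/s; Δx = -61·2 + ½·-2·2² = -126 cm; v ends -65 cm/s.
7–12 s: v starts -65 cm/s; Δx = -65·5 + ½·2·5² = -300 cm; v ends -55 cm/s.
x(12) = -7 + Σ Δx = -600.5 cm.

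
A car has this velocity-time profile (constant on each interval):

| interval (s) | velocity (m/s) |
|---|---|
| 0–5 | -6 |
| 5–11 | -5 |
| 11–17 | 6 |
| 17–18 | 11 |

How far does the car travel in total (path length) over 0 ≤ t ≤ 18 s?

Distance (not displacement) is the total path length: add the absolute areas under v-t.
0–5 s: |-6| × 5 = 30 m
5–11 s: |-5| × 6 = 30 m
11–17 s: |6| × 6 = 36 m
17–18 s: |11| × 1 = 11 m
Total distance = 107 m

107 m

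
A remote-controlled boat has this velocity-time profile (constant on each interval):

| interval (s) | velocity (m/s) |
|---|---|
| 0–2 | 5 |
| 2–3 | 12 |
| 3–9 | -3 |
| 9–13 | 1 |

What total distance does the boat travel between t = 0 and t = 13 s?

44 m

Distance (not displacement) is the total path length: add the absolute areas under v-t.
0–2 s: |5| × 2 = 10 m
2–3 s: |12| × 1 = 12 m
3–9 s: |-3| × 6 = 18 m
9–13 s: |1| × 4 = 4 m
Total distance = 44 m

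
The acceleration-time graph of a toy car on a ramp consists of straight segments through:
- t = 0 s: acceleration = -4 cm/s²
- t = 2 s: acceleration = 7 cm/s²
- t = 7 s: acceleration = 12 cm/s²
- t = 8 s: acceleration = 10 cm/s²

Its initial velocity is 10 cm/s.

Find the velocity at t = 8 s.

71.5 cm/s

Δv equals the area under the a-t graph; then v = v₀ + Δv.
0–2 s: ½(-4 + 7)(2) = 3 cm/s
2–7 s: ½(7 + 12)(5) = 47.5 cm/s
7–8 s: ½(12 + 10)(1) = 11 cm/s
Δv = 61.5 cm/s, so v(8) = 10 + (61.5) = 71.5 cm/s.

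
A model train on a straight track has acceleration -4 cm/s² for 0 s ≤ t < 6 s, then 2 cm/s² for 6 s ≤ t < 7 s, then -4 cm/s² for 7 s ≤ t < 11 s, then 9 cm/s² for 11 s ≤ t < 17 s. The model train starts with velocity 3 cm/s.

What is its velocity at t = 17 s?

Δv equals the area under the a-t graph; then v = v₀ + Δv.
0–6 s: -4 × 6 = -24 cm/s
6–7 s: 2 × 1 = 2 cm/s
7–11 s: -4 × 4 = -16 cm/s
11–17 s: 9 × 6 = 54 cm/s
Δv = 16 cm/s, so v(17) = 3 + (16) = 19 cm/s.

19 cm/s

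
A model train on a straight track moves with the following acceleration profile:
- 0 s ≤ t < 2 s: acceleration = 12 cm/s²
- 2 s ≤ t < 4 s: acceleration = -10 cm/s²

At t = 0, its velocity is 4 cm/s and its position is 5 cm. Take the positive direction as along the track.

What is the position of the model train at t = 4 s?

73 cm

On each constant-a segment, Δv = aΔt and Δx = v₀Δt + ½aΔt²; chain segment to segment.
0–2 s: v starts 4 cm/s; Δx = 4·2 + ½·12·2² = 32 cm; v ends 28 cm/s.
2–4 s: v starts 28 cm/s; Δx = 28·2 + ½·-10·2² = 36 cm; v ends 8 cm/s.
x(4) = 5 + Σ Δx = 73 cm.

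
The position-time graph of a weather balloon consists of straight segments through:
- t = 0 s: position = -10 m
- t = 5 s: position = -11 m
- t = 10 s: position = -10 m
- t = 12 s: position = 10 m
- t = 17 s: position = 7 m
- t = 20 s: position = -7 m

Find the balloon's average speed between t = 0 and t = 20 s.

Average speed = (total path length)/(elapsed time); on a piecewise-linear x-t graph the path length is Σ|Δx|.
0–5 s: |Δx| = |-11 − -10| = 1 m
5–10 s: |Δx| = |-10 − -11| = 1 m
10–12 s: |Δx| = |10 − -10| = 20 m
12–17 s: |Δx| = |7 − 10| = 3 m
17–20 s: |Δx| = |-7 − 7| = 14 m
Total path = 39 m; average speed = 39/20 = 1.95 m/s.

1.95 m/s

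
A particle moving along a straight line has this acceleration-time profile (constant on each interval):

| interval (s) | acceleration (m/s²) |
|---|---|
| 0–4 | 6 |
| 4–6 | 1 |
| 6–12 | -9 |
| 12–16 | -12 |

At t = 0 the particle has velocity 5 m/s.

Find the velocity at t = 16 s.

-71 m/s

Δv equals the area under the a-t graph; then v = v₀ + Δv.
0–4 s: 6 × 4 = 24 m/s
4–6 s: 1 × 2 = 2 m/s
6–12 s: -9 × 6 = -54 m/s
12–16 s: -12 × 4 = -48 m/s
Δv = -76 m/s, so v(16) = 5 + (-76) = -71 m/s.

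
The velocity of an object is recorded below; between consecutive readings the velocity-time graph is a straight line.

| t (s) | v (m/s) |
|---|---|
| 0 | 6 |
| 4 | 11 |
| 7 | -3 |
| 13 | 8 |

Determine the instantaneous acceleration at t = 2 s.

Acceleration is the slope of the v-t graph on 0–4 s: (11 − 6)/(4 − 0) = 1.25 m/s².

1.25 m/s²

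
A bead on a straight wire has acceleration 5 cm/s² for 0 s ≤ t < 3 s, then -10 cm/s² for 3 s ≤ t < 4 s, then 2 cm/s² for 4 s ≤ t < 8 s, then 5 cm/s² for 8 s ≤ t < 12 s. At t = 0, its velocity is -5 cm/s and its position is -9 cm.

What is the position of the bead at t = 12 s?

91.5 cm

On each constant-a segment, Δv = aΔt and Δx = v₀Δt + ½aΔt²; chain segment to segment.
0–3 s: v starts -5 cm/s; Δx = -5·3 + ½·5·3² = 7.5 cm; v ends 10 cm/s.
3–4 s: v starts 10 cm/s; Δx = 10·1 + ½·-10·1² = 5 cm; v ends 0 cm/s.
4–8 s: v starts 0 cm/s; Δx = 0·4 + ½·2·4² = 16 cm; v ends 8 cm/s.
8–12 s: v starts 8 cm/s; Δx = 8·4 + ½·5·4² = 72 cm; v ends 28 cm/s.
x(12) = -9 + Σ Δx = 91.5 cm.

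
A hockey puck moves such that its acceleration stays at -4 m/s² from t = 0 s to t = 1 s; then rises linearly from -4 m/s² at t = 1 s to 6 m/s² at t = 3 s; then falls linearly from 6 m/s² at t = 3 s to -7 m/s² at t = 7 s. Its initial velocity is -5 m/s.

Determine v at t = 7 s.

-9 m/s

Δv equals the area under the a-t graph; then v = v₀ + Δv.
0–1 s: -4 × 1 = -4 m/s
1–3 s: ½(-4 + 6)(2) = 2 m/s
3–7 s: ½(6 + -7)(4) = -2 m/s
Δv = -4 m/s, so v(7) = -5 + (-4) = -9 m/s.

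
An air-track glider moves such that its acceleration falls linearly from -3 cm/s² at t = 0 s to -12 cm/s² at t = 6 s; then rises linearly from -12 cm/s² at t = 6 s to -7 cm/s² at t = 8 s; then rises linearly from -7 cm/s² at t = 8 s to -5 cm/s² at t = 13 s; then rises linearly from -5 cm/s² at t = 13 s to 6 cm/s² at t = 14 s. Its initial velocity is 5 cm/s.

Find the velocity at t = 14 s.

Δv equals the area under the a-t graph; then v = v₀ + Δv.
0–6 s: ½(-3 + -12)(6) = -45 cm/s
6–8 s: ½(-12 + -7)(2) = -19 cm/s
8–13 s: ½(-7 + -5)(5) = -30 cm/s
13–14 s: ½(-5 + 6)(1) = 0.5 cm/s
Δv = -93.5 cm/s, so v(14) = 5 + (-93.5) = -88.5 cm/s.

-88.5 cm/s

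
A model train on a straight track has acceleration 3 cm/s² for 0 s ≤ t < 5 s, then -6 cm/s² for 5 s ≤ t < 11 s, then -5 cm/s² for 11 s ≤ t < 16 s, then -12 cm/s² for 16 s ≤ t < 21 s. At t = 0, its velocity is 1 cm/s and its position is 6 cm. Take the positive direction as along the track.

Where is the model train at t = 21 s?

On each constant-a segment, Δv = aΔt and Δx = v₀Δt + ½aΔt²; chain segment to segment.
0–5 s: v starts 1 cm/s; Δx = 1·5 + ½·3·5² = 42.5 cm; v ends 16 cm/s.
5–11 s: v starts 16 cm/s; Δx = 16·6 + ½·-6·6² = -12 cm; v ends -20 cm/s.
11–16 s: v starts -20 cm/s; Δx = -20·5 + ½·-5·5² = -162.5 cm; v ends -45 cm/s.
16–21 s: v starts -45 cm/s; Δx = -45·5 + ½·-12·5² = -375 cm; v ends -105 cm/s.
x(21) = 6 + Σ Δx = -501 cm.

-501 cm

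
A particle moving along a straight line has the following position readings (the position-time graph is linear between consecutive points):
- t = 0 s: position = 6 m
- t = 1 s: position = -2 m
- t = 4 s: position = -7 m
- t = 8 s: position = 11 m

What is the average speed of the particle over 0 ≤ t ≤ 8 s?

Average speed = (total path length)/(elapsed time); on a piecewise-linear x-t graph the path length is Σ|Δx|.
0–1 s: |Δx| = |-2 − 6| = 8 m
1–4 s: |Δx| = |-7 − -2| = 5 m
4–8 s: |Δx| = |11 − -7| = 18 m
Total path = 31 m; average speed = 31/8 = 3.875 m/s.

3.875 m/s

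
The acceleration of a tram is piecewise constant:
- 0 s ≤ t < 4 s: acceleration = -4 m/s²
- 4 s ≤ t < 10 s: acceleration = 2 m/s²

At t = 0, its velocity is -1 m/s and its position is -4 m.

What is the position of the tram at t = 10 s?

-106 m

On each constant-a segment, Δv = aΔt and Δx = v₀Δt + ½aΔt²; chain segment to segment.
0–4 s: v starts -1 m/s; Δx = -1·4 + ½·-4·4² = -36 m; v ends -17 m/s.
4–10 s: v starts -17 m/s; Δx = -17·6 + ½·2·6² = -66 m; v ends -5 m/s.
x(10) = -4 + Σ Δx = -106 m.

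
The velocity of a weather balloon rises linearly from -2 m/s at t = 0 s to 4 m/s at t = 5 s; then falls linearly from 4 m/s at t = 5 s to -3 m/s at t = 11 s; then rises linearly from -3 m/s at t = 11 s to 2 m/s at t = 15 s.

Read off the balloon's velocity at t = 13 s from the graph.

On 11–15 s the graph is linear from -3 to 2 m/s: v(13) = -3 + (2 − -3)·(13 − 11)/(15 − 11) = -0.5 m/s.

-0.5 m/s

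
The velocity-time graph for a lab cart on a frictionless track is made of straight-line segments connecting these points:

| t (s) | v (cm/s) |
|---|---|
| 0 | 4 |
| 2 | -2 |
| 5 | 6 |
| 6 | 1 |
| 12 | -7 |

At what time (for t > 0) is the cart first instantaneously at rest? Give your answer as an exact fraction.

t = 4/3 s

v changes sign on 0–2 s (from 4 to -2); the graph is linear there, so v = 0 at t = 0 + (-4)·(2 − 0)/(-2 − 4) = 4/3 s.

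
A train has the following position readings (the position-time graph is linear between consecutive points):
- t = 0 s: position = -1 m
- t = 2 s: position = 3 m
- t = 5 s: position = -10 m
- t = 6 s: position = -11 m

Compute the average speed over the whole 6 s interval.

3 m/s

Average speed = (total path length)/(elapsed time); on a piecewise-linear x-t graph the path length is Σ|Δx|.
0–2 s: |Δx| = |3 − -1| = 4 m
2–5 s: |Δx| = |-10 − 3| = 13 m
5–6 s: |Δx| = |-11 − -10| = 1 m
Total path = 18 m; average speed = 18/6 = 3 m/s.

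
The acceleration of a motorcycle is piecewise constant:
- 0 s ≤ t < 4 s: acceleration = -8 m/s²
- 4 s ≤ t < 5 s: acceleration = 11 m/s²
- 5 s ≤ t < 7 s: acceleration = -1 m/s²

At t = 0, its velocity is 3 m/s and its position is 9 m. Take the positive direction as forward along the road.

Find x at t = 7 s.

-104.5 m

On each constant-a segment, Δv = aΔt and Δx = v₀Δt + ½aΔt²; chain segment to segment.
0–4 s: v starts 3 m/s; Δx = 3·4 + ½·-8·4² = -52 m; v ends -29 m/s.
4–5 s: v starts -29 m/s; Δx = -29·1 + ½·11·1² = -23.5 m; v ends -18 m/s.
5–7 s: v starts -18 m/s; Δx = -18·2 + ½·-1·2² = -38 m; v ends -20 m/s.
x(7) = 9 + Σ Δx = -104.5 m.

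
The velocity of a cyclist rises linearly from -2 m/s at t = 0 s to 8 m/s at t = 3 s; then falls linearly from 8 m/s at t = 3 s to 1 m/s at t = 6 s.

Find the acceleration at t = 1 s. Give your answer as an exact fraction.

Acceleration is the slope of the v-t graph on 0–3 s: (8 − -2)/(3 − 0) = 10/3 m/s².

10/3 m/s²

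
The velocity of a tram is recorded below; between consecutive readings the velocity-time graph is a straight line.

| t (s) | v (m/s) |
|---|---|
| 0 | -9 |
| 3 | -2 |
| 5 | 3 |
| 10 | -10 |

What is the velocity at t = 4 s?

On 3–5 s the graph is linear from -2 to 3 m/s: v(4) = -2 + (3 − -2)·(4 − 3)/(5 − 3) = 0.5 m/s.

0.5 m/s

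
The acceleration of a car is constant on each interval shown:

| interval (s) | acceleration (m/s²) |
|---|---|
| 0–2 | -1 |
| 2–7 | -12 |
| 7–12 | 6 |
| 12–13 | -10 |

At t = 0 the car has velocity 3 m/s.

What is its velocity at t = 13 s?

-39 m/s

Δv equals the area under the a-t graph; then v = v₀ + Δv.
0–2 s: -1 × 2 = -2 m/s
2–7 s: -12 × 5 = -60 m/s
7–12 s: 6 × 5 = 30 m/s
12–13 s: -10 × 1 = -10 m/s
Δv = -42 m/s, so v(13) = 3 + (-42) = -39 m/s.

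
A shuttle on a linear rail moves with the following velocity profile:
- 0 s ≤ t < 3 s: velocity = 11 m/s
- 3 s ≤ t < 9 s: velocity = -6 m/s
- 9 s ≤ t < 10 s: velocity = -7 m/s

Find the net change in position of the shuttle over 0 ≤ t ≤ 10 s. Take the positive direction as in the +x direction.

Displacement is the signed area under the v-t curve.
0–3 s: 11 × 3 = 33 m
3–9 s: -6 × 6 = -36 m
9–10 s: -7 × 1 = -7 m
Net displacement = -10 m

-10 m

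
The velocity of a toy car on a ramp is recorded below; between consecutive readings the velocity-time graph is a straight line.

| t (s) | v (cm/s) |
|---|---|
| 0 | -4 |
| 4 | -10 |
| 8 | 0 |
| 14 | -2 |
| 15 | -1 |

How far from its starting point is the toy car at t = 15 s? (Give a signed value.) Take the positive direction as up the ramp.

-55.5 cm

Displacement is the signed area under the v-t curve.
0–4 s: ½(-4 + -10)(4) = -28 cm
4–8 s: ½(-10 + 0)(4) = -20 cm
8–14 s: ½(0 + -2)(6) = -6 cm
14–15 s: ½(-2 + -1)(1) = -1.5 cm
Net displacement = -55.5 cm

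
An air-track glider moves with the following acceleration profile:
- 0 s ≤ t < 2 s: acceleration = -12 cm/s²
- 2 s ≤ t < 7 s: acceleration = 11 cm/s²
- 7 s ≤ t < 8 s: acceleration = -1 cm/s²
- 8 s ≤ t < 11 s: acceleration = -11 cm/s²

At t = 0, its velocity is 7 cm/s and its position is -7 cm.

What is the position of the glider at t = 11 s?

134.5 cm

On each constant-a segment, Δv = aΔt and Δx = v₀Δt + ½aΔt²; chain segment to segment.
0–2 s: v starts 7 cm/s; Δx = 7·2 + ½·-12·2² = -10 cm; v ends -17 cm/s.
2–7 s: v starts -17 cm/s; Δx = -17·5 + ½·11·5² = 52.5 cm; v ends 38 cm/s.
7–8 s: v starts 38 cm/s; Δx = 38·1 + ½·-1·1² = 37.5 cm; v ends 37 cm/s.
8–11 s: v starts 37 cm/s; Δx = 37·3 + ½·-11·3² = 61.5 cm; v ends 4 cm/s.
x(11) = -7 + Σ Δx = 134.5 cm.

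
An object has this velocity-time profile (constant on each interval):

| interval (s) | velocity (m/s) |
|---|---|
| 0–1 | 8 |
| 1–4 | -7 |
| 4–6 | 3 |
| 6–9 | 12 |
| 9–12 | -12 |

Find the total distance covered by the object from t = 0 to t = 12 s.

107 m

Total distance travelled is ∫|v| dt — sum the magnitudes of each area piece.
0–1 s: |8| × 1 = 8 m
1–4 s: |-7| × 3 = 21 m
4–6 s: |3| × 2 = 6 m
6–9 s: |12| × 3 = 36 m
9–12 s: |-12| × 3 = 36 m
Total distance = 107 m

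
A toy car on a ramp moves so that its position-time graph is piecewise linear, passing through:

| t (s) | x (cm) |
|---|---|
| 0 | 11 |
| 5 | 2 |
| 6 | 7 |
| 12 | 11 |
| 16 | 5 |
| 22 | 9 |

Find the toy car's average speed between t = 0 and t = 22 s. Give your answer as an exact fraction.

14/11 cm/s

Average speed = (total path length)/(elapsed time); on a piecewise-linear x-t graph the path length is Σ|Δx|.
0–5 s: |Δx| = |2 − 11| = 9 cm
5–6 s: |Δx| = |7 − 2| = 5 cm
6–12 s: |Δx| = |11 − 7| = 4 cm
12–16 s: |Δx| = |5 − 11| = 6 cm
16–22 s: |Δx| = |9 − 5| = 4 cm
Total path = 28 cm; average speed = 28/22 = 14/11 cm/s.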